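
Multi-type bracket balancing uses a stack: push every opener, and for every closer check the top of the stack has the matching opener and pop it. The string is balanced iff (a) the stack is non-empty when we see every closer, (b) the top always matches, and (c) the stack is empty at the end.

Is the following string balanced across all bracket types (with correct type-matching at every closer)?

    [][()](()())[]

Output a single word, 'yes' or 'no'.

pos 0: push '['; stack = [
pos 1: ']' matches '['; pop; stack = (empty)
pos 2: push '['; stack = [
pos 3: push '('; stack = [(
pos 4: ')' matches '('; pop; stack = [
pos 5: ']' matches '['; pop; stack = (empty)
pos 6: push '('; stack = (
pos 7: push '('; stack = ((
pos 8: ')' matches '('; pop; stack = (
pos 9: push '('; stack = ((
pos 10: ')' matches '('; pop; stack = (
pos 11: ')' matches '('; pop; stack = (empty)
pos 12: push '['; stack = [
pos 13: ']' matches '['; pop; stack = (empty)
end: stack empty → VALID
Verdict: properly nested → yes

Answer: yes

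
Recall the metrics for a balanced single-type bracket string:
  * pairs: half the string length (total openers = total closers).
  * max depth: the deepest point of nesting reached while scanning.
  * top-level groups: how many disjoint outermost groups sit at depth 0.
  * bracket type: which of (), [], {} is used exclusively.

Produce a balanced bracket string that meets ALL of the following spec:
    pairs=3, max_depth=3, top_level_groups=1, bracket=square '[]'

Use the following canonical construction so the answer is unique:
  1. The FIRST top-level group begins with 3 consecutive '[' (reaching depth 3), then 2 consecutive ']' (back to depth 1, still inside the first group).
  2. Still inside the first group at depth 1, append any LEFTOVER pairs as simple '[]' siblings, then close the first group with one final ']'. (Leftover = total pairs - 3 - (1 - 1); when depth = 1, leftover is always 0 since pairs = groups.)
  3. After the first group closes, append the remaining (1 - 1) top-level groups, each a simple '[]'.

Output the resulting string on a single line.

Spec: pairs=3 depth=3 groups=1
Leftover pairs = 3 - 3 - (1-1) = 0
First group: deep chain of depth 3 + 0 sibling pairs
Remaining 0 groups: simple '[]' each

Answer: [[[]]]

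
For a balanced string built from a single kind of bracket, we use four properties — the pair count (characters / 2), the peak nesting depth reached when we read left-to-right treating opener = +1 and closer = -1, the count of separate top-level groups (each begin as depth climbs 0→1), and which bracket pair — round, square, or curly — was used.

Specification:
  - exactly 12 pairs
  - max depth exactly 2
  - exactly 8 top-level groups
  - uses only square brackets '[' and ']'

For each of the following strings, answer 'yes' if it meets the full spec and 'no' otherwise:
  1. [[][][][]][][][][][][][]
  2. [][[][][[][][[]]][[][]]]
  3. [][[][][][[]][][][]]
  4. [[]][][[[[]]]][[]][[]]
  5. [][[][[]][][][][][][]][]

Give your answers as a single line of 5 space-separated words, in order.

String 1 '[[][][][]][][][][][][][]': depth seq [1 2 1 2 1 2 1 2 1 0 1 0 1 0 1 0 1 0 1 0 1 0 1 0]
  -> pairs=12 depth=2 groups=8 -> yes
String 2 '[][[][][[][][[]]][[][]]]': depth seq [1 0 1 2 1 2 1 2 3 2 3 2 3 4 3 2 1 2 3 2 3 2 1 0]
  -> pairs=12 depth=4 groups=2 -> no
String 3 '[][[][][][[]][][][]]': depth seq [1 0 1 2 1 2 1 2 1 2 3 2 1 2 1 2 1 2 1 0]
  -> pairs=10 depth=3 groups=2 -> no
String 4 '[[]][][[[[]]]][[]][[]]': depth seq [1 2 1 0 1 0 1 2 3 4 3 2 1 0 1 2 1 0 1 2 1 0]
  -> pairs=11 depth=4 groups=5 -> no
String 5 '[][[][[]][][][][][][]][]': depth seq [1 0 1 2 1 2 3 2 1 2 1 2 1 2 1 2 1 2 1 2 1 0 1 0]
  -> pairs=12 depth=3 groups=3 -> no

Answer: yes no no no no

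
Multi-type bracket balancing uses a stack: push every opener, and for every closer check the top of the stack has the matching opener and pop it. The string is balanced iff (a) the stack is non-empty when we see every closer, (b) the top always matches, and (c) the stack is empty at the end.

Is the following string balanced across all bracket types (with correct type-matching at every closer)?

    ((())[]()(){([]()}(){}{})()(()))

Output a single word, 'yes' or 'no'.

Answer: no

Derivation:
pos 0: push '('; stack = (
pos 1: push '('; stack = ((
pos 2: push '('; stack = (((
pos 3: ')' matches '('; pop; stack = ((
pos 4: ')' matches '('; pop; stack = (
pos 5: push '['; stack = ([
pos 6: ']' matches '['; pop; stack = (
pos 7: push '('; stack = ((
pos 8: ')' matches '('; pop; stack = (
pos 9: push '('; stack = ((
pos 10: ')' matches '('; pop; stack = (
pos 11: push '{'; stack = ({
pos 12: push '('; stack = ({(
pos 13: push '['; stack = ({([
pos 14: ']' matches '['; pop; stack = ({(
pos 15: push '('; stack = ({((
pos 16: ')' matches '('; pop; stack = ({(
pos 17: saw closer '}' but top of stack is '(' (expected ')') → INVALID
Verdict: type mismatch at position 17: '}' closes '(' → no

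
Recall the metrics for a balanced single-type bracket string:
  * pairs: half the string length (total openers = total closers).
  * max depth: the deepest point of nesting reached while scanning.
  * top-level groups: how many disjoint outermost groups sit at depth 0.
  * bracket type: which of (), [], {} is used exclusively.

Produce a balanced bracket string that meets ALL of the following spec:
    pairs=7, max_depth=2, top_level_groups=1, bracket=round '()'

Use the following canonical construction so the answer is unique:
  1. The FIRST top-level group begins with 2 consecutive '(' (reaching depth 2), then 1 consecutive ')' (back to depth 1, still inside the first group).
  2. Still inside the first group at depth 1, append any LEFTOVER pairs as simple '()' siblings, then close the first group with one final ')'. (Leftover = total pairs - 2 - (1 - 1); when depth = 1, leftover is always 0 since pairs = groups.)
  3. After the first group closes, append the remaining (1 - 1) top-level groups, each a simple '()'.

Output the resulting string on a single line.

Answer: (()()()()()())

Derivation:
Spec: pairs=7 depth=2 groups=1
Leftover pairs = 7 - 2 - (1-1) = 5
First group: deep chain of depth 2 + 5 sibling pairs
Remaining 0 groups: simple '()' each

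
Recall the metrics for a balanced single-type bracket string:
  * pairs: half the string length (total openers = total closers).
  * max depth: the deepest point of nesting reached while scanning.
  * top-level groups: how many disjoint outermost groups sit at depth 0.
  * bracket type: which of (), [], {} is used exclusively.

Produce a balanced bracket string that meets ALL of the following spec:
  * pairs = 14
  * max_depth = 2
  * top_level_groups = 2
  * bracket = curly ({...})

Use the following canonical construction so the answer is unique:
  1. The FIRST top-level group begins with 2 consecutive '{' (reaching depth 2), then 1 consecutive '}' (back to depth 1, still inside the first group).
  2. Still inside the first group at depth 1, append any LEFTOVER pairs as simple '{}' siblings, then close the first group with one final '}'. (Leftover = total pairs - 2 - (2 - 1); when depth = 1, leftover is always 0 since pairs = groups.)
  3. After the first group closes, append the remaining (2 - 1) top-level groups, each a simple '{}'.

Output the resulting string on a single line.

Spec: pairs=14 depth=2 groups=2
Leftover pairs = 14 - 2 - (2-1) = 11
First group: deep chain of depth 2 + 11 sibling pairs
Remaining 1 groups: simple '{}' each

Answer: {{}{}{}{}{}{}{}{}{}{}{}{}}{}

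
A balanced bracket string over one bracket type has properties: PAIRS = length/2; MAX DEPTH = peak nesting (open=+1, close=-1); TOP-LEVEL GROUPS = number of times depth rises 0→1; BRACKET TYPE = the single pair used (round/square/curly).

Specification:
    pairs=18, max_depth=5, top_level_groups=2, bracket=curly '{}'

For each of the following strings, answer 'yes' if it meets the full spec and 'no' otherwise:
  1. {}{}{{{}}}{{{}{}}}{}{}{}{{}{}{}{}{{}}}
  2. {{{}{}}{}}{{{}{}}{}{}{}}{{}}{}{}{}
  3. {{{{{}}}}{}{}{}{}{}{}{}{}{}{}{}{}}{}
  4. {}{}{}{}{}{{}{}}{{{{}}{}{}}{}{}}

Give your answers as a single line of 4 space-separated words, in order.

String 1 '{}{}{{{}}}{{{}{}}}{}{}{}{{}{}{}{}{{}}}': depth seq [1 0 1 0 1 2 3 2 1 0 1 2 3 2 3 2 1 0 1 0 1 0 1 0 1 2 1 2 1 2 1 2 1 2 3 2 1 0]
  -> pairs=19 depth=3 groups=8 -> no
String 2 '{{{}{}}{}}{{{}{}}{}{}{}}{{}}{}{}{}': depth seq [1 2 3 2 3 2 1 2 1 0 1 2 3 2 3 2 1 2 1 2 1 2 1 0 1 2 1 0 1 0 1 0 1 0]
  -> pairs=17 depth=3 groups=6 -> no
String 3 '{{{{{}}}}{}{}{}{}{}{}{}{}{}{}{}{}}{}': depth seq [1 2 3 4 5 4 3 2 1 2 1 2 1 2 1 2 1 2 1 2 1 2 1 2 1 2 1 2 1 2 1 2 1 0 1 0]
  -> pairs=18 depth=5 groups=2 -> yes
String 4 '{}{}{}{}{}{{}{}}{{{{}}{}{}}{}{}}': depth seq [1 0 1 0 1 0 1 0 1 0 1 2 1 2 1 0 1 2 3 4 3 2 3 2 3 2 1 2 1 2 1 0]
  -> pairs=16 depth=4 groups=7 -> no

Answer: no no yes no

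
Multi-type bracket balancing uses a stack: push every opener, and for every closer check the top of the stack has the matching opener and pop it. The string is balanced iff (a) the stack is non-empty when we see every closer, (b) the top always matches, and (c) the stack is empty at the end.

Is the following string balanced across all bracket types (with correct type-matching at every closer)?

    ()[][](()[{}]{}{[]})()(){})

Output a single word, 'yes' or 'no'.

Answer: no

Derivation:
pos 0: push '('; stack = (
pos 1: ')' matches '('; pop; stack = (empty)
pos 2: push '['; stack = [
pos 3: ']' matches '['; pop; stack = (empty)
pos 4: push '['; stack = [
pos 5: ']' matches '['; pop; stack = (empty)
pos 6: push '('; stack = (
pos 7: push '('; stack = ((
pos 8: ')' matches '('; pop; stack = (
pos 9: push '['; stack = ([
pos 10: push '{'; stack = ([{
pos 11: '}' matches '{'; pop; stack = ([
pos 12: ']' matches '['; pop; stack = (
pos 13: push '{'; stack = ({
pos 14: '}' matches '{'; pop; stack = (
pos 15: push '{'; stack = ({
pos 16: push '['; stack = ({[
pos 17: ']' matches '['; pop; stack = ({
pos 18: '}' matches '{'; pop; stack = (
pos 19: ')' matches '('; pop; stack = (empty)
pos 20: push '('; stack = (
pos 21: ')' matches '('; pop; stack = (empty)
pos 22: push '('; stack = (
pos 23: ')' matches '('; pop; stack = (empty)
pos 24: push '{'; stack = {
pos 25: '}' matches '{'; pop; stack = (empty)
pos 26: saw closer ')' but stack is empty → INVALID
Verdict: unmatched closer ')' at position 26 → no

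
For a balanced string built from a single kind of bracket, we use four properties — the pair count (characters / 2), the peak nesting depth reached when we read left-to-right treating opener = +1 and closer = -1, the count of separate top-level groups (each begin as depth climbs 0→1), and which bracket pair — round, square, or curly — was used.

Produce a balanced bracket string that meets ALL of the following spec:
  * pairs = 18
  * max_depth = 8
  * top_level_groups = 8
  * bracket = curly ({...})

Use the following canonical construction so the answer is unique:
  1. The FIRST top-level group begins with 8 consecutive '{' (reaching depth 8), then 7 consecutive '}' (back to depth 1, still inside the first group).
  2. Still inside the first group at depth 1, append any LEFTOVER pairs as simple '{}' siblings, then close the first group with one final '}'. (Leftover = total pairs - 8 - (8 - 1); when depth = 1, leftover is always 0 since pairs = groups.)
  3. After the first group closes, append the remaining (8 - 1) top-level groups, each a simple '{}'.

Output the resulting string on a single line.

Answer: {{{{{{{{}}}}}}}{}{}{}}{}{}{}{}{}{}{}

Derivation:
Spec: pairs=18 depth=8 groups=8
Leftover pairs = 18 - 8 - (8-1) = 3
First group: deep chain of depth 8 + 3 sibling pairs
Remaining 7 groups: simple '{}' each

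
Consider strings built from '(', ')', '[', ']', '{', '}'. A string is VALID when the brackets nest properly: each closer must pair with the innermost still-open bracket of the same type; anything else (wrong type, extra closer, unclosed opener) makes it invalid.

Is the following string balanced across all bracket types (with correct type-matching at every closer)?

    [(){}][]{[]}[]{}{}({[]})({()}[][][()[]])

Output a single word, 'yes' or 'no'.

Answer: yes

Derivation:
pos 0: push '['; stack = [
pos 1: push '('; stack = [(
pos 2: ')' matches '('; pop; stack = [
pos 3: push '{'; stack = [{
pos 4: '}' matches '{'; pop; stack = [
pos 5: ']' matches '['; pop; stack = (empty)
pos 6: push '['; stack = [
pos 7: ']' matches '['; pop; stack = (empty)
pos 8: push '{'; stack = {
pos 9: push '['; stack = {[
pos 10: ']' matches '['; pop; stack = {
pos 11: '}' matches '{'; pop; stack = (empty)
pos 12: push '['; stack = [
pos 13: ']' matches '['; pop; stack = (empty)
pos 14: push '{'; stack = {
pos 15: '}' matches '{'; pop; stack = (empty)
pos 16: push '{'; stack = {
pos 17: '}' matches '{'; pop; stack = (empty)
pos 18: push '('; stack = (
pos 19: push '{'; stack = ({
pos 20: push '['; stack = ({[
pos 21: ']' matches '['; pop; stack = ({
pos 22: '}' matches '{'; pop; stack = (
pos 23: ')' matches '('; pop; stack = (empty)
pos 24: push '('; stack = (
pos 25: push '{'; stack = ({
pos 26: push '('; stack = ({(
pos 27: ')' matches '('; pop; stack = ({
pos 28: '}' matches '{'; pop; stack = (
pos 29: push '['; stack = ([
pos 30: ']' matches '['; pop; stack = (
pos 31: push '['; stack = ([
pos 32: ']' matches '['; pop; stack = (
pos 33: push '['; stack = ([
pos 34: push '('; stack = ([(
pos 35: ')' matches '('; pop; stack = ([
pos 36: push '['; stack = ([[
pos 37: ']' matches '['; pop; stack = ([
pos 38: ']' matches '['; pop; stack = (
pos 39: ')' matches '('; pop; stack = (empty)
end: stack empty → VALID
Verdict: properly nested → yes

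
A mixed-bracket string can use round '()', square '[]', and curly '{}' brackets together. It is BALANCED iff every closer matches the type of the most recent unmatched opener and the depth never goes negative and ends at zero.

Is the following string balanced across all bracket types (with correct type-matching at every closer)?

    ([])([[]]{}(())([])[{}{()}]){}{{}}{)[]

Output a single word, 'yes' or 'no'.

Answer: no

Derivation:
pos 0: push '('; stack = (
pos 1: push '['; stack = ([
pos 2: ']' matches '['; pop; stack = (
pos 3: ')' matches '('; pop; stack = (empty)
pos 4: push '('; stack = (
pos 5: push '['; stack = ([
pos 6: push '['; stack = ([[
pos 7: ']' matches '['; pop; stack = ([
pos 8: ']' matches '['; pop; stack = (
pos 9: push '{'; stack = ({
pos 10: '}' matches '{'; pop; stack = (
pos 11: push '('; stack = ((
pos 12: push '('; stack = (((
pos 13: ')' matches '('; pop; stack = ((
pos 14: ')' matches '('; pop; stack = (
pos 15: push '('; stack = ((
pos 16: push '['; stack = (([
pos 17: ']' matches '['; pop; stack = ((
pos 18: ')' matches '('; pop; stack = (
pos 19: push '['; stack = ([
pos 20: push '{'; stack = ([{
pos 21: '}' matches '{'; pop; stack = ([
pos 22: push '{'; stack = ([{
pos 23: push '('; stack = ([{(
pos 24: ')' matches '('; pop; stack = ([{
pos 25: '}' matches '{'; pop; stack = ([
pos 26: ']' matches '['; pop; stack = (
pos 27: ')' matches '('; pop; stack = (empty)
pos 28: push '{'; stack = {
pos 29: '}' matches '{'; pop; stack = (empty)
pos 30: push '{'; stack = {
pos 31: push '{'; stack = {{
pos 32: '}' matches '{'; pop; stack = {
pos 33: '}' matches '{'; pop; stack = (empty)
pos 34: push '{'; stack = {
pos 35: saw closer ')' but top of stack is '{' (expected '}') → INVALID
Verdict: type mismatch at position 35: ')' closes '{' → no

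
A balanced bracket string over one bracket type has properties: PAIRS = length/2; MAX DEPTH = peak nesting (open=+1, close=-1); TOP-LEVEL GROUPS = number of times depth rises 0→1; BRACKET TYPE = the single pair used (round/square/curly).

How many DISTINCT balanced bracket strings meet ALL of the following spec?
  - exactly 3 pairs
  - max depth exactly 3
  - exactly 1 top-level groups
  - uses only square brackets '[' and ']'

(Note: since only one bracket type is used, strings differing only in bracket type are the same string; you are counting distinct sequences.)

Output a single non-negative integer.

Spec: pairs=3 depth=3 groups=1
Count(depth <= 3) = 2
Count(depth <= 2) = 1
Count(depth == 3) = 2 - 1 = 1

Answer: 1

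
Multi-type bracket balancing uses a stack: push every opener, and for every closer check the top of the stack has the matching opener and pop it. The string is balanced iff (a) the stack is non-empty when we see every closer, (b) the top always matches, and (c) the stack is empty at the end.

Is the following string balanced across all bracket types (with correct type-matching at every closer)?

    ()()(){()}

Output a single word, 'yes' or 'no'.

pos 0: push '('; stack = (
pos 1: ')' matches '('; pop; stack = (empty)
pos 2: push '('; stack = (
pos 3: ')' matches '('; pop; stack = (empty)
pos 4: push '('; stack = (
pos 5: ')' matches '('; pop; stack = (empty)
pos 6: push '{'; stack = {
pos 7: push '('; stack = {(
pos 8: ')' matches '('; pop; stack = {
pos 9: '}' matches '{'; pop; stack = (empty)
end: stack empty → VALID
Verdict: properly nested → yes

Answer: yes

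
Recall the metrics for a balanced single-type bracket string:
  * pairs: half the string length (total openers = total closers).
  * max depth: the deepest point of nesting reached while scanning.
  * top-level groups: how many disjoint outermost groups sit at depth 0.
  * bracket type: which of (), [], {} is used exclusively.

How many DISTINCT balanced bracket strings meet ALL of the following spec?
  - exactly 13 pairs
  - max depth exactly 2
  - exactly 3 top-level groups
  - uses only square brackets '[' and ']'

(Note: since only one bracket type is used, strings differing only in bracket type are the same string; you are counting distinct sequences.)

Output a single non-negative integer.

Spec: pairs=13 depth=2 groups=3
Count(depth <= 2) = 66
Count(depth <= 1) = 0
Count(depth == 2) = 66 - 0 = 66

Answer: 66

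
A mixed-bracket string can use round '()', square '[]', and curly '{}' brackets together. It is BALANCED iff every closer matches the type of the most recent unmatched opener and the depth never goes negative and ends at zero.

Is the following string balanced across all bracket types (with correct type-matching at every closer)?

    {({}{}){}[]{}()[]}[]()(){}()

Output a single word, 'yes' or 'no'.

pos 0: push '{'; stack = {
pos 1: push '('; stack = {(
pos 2: push '{'; stack = {({
pos 3: '}' matches '{'; pop; stack = {(
pos 4: push '{'; stack = {({
pos 5: '}' matches '{'; pop; stack = {(
pos 6: ')' matches '('; pop; stack = {
pos 7: push '{'; stack = {{
pos 8: '}' matches '{'; pop; stack = {
pos 9: push '['; stack = {[
pos 10: ']' matches '['; pop; stack = {
pos 11: push '{'; stack = {{
pos 12: '}' matches '{'; pop; stack = {
pos 13: push '('; stack = {(
pos 14: ')' matches '('; pop; stack = {
pos 15: push '['; stack = {[
pos 16: ']' matches '['; pop; stack = {
pos 17: '}' matches '{'; pop; stack = (empty)
pos 18: push '['; stack = [
pos 19: ']' matches '['; pop; stack = (empty)
pos 20: push '('; stack = (
pos 21: ')' matches '('; pop; stack = (empty)
pos 22: push '('; stack = (
pos 23: ')' matches '('; pop; stack = (empty)
pos 24: push '{'; stack = {
pos 25: '}' matches '{'; pop; stack = (empty)
pos 26: push '('; stack = (
pos 27: ')' matches '('; pop; stack = (empty)
end: stack empty → VALID
Verdict: properly nested → yes

Answer: yes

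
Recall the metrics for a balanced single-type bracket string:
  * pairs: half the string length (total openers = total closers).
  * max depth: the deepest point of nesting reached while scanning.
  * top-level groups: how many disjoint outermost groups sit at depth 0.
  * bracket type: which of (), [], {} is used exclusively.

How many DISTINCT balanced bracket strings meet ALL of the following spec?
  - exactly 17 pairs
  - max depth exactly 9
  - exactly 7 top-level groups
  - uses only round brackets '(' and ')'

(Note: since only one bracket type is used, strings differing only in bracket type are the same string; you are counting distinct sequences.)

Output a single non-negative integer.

Answer: 1750

Derivation:
Spec: pairs=17 depth=9 groups=7
Count(depth <= 9) = 2187017
Count(depth <= 8) = 2185267
Count(depth == 9) = 2187017 - 2185267 = 1750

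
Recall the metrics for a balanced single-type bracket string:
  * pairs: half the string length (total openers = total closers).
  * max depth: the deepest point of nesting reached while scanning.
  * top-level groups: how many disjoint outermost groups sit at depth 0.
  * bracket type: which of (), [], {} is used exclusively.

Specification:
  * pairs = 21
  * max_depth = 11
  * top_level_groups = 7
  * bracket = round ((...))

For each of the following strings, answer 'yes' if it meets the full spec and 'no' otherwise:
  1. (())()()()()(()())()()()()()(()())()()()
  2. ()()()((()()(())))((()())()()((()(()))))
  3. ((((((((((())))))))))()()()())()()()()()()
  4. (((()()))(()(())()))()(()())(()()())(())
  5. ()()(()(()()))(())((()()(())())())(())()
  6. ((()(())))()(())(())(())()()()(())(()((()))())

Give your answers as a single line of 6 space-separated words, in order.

Answer: no no yes no no no

Derivation:
String 1 '(())()()()()(()())()()()()()(()())()()()': depth seq [1 2 1 0 1 0 1 0 1 0 1 0 1 2 1 2 1 0 1 0 1 0 1 0 1 0 1 0 1 2 1 2 1 0 1 0 1 0 1 0]
  -> pairs=20 depth=2 groups=15 -> no
String 2 '()()()((()()(())))((()())()()((()(()))))': depth seq [1 0 1 0 1 0 1 2 3 2 3 2 3 4 3 2 1 0 1 2 3 2 3 2 1 2 1 2 1 2 3 4 3 4 5 4 3 2 1 0]
  -> pairs=20 depth=5 groups=5 -> no
String 3 '((((((((((())))))))))()()()())()()()()()()': depth seq [1 2 3 4 5 6 7 8 9 10 11 10 9 8 7 6 5 4 3 2 1 2 1 2 1 2 1 2 1 0 1 0 1 0 1 0 1 0 1 0 1 0]
  -> pairs=21 depth=11 groups=7 -> yes
String 4 '(((()()))(()(())()))()(()())(()()())(())': depth seq [1 2 3 4 3 4 3 2 1 2 3 2 3 4 3 2 3 2 1 0 1 0 1 2 1 2 1 0 1 2 1 2 1 2 1 0 1 2 1 0]
  -> pairs=20 depth=4 groups=5 -> no
String 5 '()()(()(()()))(())((()()(())())())(())()': depth seq [1 0 1 0 1 2 1 2 3 2 3 2 1 0 1 2 1 0 1 2 3 2 3 2 3 4 3 2 3 2 1 2 1 0 1 2 1 0 1 0]
  -> pairs=20 depth=4 groups=7 -> no
String 6 '((()(())))()(())(())(())()()()(())(()((()))())': depth seq [1 2 3 2 3 4 3 2 1 0 1 0 1 2 1 0 1 2 1 0 1 2 1 0 1 0 1 0 1 0 1 2 1 0 1 2 1 2 3 4 3 2 1 2 1 0]
  -> pairs=23 depth=4 groups=10 -> no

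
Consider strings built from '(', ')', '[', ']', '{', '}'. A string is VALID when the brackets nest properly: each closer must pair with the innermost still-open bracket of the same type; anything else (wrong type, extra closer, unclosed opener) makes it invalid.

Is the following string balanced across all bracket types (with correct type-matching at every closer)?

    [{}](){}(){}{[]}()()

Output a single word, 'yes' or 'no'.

Answer: yes

Derivation:
pos 0: push '['; stack = [
pos 1: push '{'; stack = [{
pos 2: '}' matches '{'; pop; stack = [
pos 3: ']' matches '['; pop; stack = (empty)
pos 4: push '('; stack = (
pos 5: ')' matches '('; pop; stack = (empty)
pos 6: push '{'; stack = {
pos 7: '}' matches '{'; pop; stack = (empty)
pos 8: push '('; stack = (
pos 9: ')' matches '('; pop; stack = (empty)
pos 10: push '{'; stack = {
pos 11: '}' matches '{'; pop; stack = (empty)
pos 12: push '{'; stack = {
pos 13: push '['; stack = {[
pos 14: ']' matches '['; pop; stack = {
pos 15: '}' matches '{'; pop; stack = (empty)
pos 16: push '('; stack = (
pos 17: ')' matches '('; pop; stack = (empty)
pos 18: push '('; stack = (
pos 19: ')' matches '('; pop; stack = (empty)
end: stack empty → VALID
Verdict: properly nested → yes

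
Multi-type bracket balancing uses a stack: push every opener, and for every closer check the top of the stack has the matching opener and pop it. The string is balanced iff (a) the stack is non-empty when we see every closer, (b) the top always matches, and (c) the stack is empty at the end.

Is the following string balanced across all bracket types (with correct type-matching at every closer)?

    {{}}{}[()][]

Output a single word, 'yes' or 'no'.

Answer: yes

Derivation:
pos 0: push '{'; stack = {
pos 1: push '{'; stack = {{
pos 2: '}' matches '{'; pop; stack = {
pos 3: '}' matches '{'; pop; stack = (empty)
pos 4: push '{'; stack = {
pos 5: '}' matches '{'; pop; stack = (empty)
pos 6: push '['; stack = [
pos 7: push '('; stack = [(
pos 8: ')' matches '('; pop; stack = [
pos 9: ']' matches '['; pop; stack = (empty)
pos 10: push '['; stack = [
pos 11: ']' matches '['; pop; stack = (empty)
end: stack empty → VALID
Verdict: properly nested → yes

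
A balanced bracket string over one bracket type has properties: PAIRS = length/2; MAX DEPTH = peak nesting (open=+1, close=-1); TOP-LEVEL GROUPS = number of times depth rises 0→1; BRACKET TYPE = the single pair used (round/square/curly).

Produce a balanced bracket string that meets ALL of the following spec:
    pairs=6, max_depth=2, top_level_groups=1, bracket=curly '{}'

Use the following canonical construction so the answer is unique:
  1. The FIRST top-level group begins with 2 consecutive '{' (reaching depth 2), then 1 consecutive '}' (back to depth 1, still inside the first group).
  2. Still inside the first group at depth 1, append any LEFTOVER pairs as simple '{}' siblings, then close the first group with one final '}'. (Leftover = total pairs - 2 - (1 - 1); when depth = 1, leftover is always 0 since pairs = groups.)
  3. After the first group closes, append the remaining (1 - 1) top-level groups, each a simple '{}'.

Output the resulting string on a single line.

Spec: pairs=6 depth=2 groups=1
Leftover pairs = 6 - 2 - (1-1) = 4
First group: deep chain of depth 2 + 4 sibling pairs
Remaining 0 groups: simple '{}' each

Answer: {{}{}{}{}{}}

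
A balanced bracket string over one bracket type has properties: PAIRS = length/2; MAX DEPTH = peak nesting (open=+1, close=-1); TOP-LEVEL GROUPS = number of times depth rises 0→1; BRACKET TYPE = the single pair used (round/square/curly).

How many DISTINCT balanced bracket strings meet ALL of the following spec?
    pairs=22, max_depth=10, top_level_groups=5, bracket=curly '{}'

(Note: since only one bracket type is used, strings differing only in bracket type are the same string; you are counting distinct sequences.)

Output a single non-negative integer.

Spec: pairs=22 depth=10 groups=5
Count(depth <= 10) = 6503164770
Count(depth <= 9) = 6409050645
Count(depth == 10) = 6503164770 - 6409050645 = 94114125

Answer: 94114125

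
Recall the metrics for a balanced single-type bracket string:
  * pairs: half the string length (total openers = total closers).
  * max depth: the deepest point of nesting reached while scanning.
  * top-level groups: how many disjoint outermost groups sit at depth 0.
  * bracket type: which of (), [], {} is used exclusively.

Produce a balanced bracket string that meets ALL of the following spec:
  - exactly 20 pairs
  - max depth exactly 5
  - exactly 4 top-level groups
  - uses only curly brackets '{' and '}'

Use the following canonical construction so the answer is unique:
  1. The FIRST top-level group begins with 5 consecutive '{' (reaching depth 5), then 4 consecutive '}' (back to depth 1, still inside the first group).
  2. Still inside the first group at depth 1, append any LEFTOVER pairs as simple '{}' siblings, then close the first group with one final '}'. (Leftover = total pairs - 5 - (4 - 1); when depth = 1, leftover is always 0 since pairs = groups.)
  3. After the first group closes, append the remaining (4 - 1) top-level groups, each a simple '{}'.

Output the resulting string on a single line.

Spec: pairs=20 depth=5 groups=4
Leftover pairs = 20 - 5 - (4-1) = 12
First group: deep chain of depth 5 + 12 sibling pairs
Remaining 3 groups: simple '{}' each

Answer: {{{{{}}}}{}{}{}{}{}{}{}{}{}{}{}{}}{}{}{}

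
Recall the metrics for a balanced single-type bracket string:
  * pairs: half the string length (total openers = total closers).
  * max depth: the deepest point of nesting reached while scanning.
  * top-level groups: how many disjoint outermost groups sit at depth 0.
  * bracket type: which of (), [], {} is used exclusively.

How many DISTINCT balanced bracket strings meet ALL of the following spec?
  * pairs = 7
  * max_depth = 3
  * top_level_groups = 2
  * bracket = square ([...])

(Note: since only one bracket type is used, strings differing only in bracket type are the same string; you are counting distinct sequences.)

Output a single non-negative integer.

Answer: 58

Derivation:
Spec: pairs=7 depth=3 groups=2
Count(depth <= 3) = 64
Count(depth <= 2) = 6
Count(depth == 3) = 64 - 6 = 58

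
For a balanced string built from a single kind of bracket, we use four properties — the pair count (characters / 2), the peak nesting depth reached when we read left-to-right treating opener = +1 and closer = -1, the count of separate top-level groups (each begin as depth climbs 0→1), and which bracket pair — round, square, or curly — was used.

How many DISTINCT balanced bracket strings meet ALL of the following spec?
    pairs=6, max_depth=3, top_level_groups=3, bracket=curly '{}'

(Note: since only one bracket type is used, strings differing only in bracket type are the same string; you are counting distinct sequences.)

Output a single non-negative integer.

Spec: pairs=6 depth=3 groups=3
Count(depth <= 3) = 25
Count(depth <= 2) = 10
Count(depth == 3) = 25 - 10 = 15

Answer: 15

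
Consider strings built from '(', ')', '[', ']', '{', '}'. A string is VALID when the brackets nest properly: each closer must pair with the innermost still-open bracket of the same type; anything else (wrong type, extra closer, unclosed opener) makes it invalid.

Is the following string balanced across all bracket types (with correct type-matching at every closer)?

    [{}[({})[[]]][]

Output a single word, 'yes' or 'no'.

Answer: no

Derivation:
pos 0: push '['; stack = [
pos 1: push '{'; stack = [{
pos 2: '}' matches '{'; pop; stack = [
pos 3: push '['; stack = [[
pos 4: push '('; stack = [[(
pos 5: push '{'; stack = [[({
pos 6: '}' matches '{'; pop; stack = [[(
pos 7: ')' matches '('; pop; stack = [[
pos 8: push '['; stack = [[[
pos 9: push '['; stack = [[[[
pos 10: ']' matches '['; pop; stack = [[[
pos 11: ']' matches '['; pop; stack = [[
pos 12: ']' matches '['; pop; stack = [
pos 13: push '['; stack = [[
pos 14: ']' matches '['; pop; stack = [
end: stack still non-empty ([) → INVALID
Verdict: unclosed openers at end: [ → no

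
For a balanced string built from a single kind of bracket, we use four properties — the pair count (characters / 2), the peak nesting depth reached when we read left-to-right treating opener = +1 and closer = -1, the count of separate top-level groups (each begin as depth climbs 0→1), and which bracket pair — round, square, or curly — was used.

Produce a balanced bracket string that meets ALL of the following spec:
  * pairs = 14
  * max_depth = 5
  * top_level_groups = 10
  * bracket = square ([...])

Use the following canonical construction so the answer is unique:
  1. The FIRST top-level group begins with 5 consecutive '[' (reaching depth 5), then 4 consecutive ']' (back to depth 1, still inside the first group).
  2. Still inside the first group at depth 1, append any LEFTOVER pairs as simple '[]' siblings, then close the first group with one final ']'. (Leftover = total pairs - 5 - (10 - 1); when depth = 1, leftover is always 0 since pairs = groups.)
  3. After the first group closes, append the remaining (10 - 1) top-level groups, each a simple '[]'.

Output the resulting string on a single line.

Answer: [[[[[]]]]][][][][][][][][][]

Derivation:
Spec: pairs=14 depth=5 groups=10
Leftover pairs = 14 - 5 - (10-1) = 0
First group: deep chain of depth 5 + 0 sibling pairs
Remaining 9 groups: simple '[]' each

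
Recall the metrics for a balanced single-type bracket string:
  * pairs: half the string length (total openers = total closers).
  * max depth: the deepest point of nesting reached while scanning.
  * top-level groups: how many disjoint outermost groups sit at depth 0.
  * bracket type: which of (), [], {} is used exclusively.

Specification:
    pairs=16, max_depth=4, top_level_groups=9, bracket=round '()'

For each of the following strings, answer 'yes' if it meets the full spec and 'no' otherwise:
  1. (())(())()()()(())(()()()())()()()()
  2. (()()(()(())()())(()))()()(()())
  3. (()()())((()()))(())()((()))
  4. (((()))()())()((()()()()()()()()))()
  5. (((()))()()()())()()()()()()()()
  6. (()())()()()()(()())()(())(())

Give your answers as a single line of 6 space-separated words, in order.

String 1 '(())(())()()()(())(()()()())()()()()': depth seq [1 2 1 0 1 2 1 0 1 0 1 0 1 0 1 2 1 0 1 2 1 2 1 2 1 2 1 0 1 0 1 0 1 0 1 0]
  -> pairs=18 depth=2 groups=11 -> no
String 2 '(()()(()(())()())(()))()()(()())': depth seq [1 2 1 2 1 2 3 2 3 4 3 2 3 2 3 2 1 2 3 2 1 0 1 0 1 0 1 2 1 2 1 0]
  -> pairs=16 depth=4 groups=4 -> no
String 3 '(()()())((()()))(())()((()))': depth seq [1 2 1 2 1 2 1 0 1 2 3 2 3 2 1 0 1 2 1 0 1 0 1 2 3 2 1 0]
  -> pairs=14 depth=3 groups=5 -> no
String 4 '(((()))()())()((()()()()()()()()))()': depth seq [1 2 3 4 3 2 1 2 1 2 1 0 1 0 1 2 3 2 3 2 3 2 3 2 3 2 3 2 3 2 3 2 1 0 1 0]
  -> pairs=18 depth=4 groups=4 -> no
String 5 '(((()))()()()())()()()()()()()()': depth seq [1 2 3 4 3 2 1 2 1 2 1 2 1 2 1 0 1 0 1 0 1 0 1 0 1 0 1 0 1 0 1 0]
  -> pairs=16 depth=4 groups=9 -> yes
String 6 '(()())()()()()(()())()(())(())': depth seq [1 2 1 2 1 0 1 0 1 0 1 0 1 0 1 2 1 2 1 0 1 0 1 2 1 0 1 2 1 0]
  -> pairs=15 depth=2 groups=9 -> no

Answer: no no no no yes no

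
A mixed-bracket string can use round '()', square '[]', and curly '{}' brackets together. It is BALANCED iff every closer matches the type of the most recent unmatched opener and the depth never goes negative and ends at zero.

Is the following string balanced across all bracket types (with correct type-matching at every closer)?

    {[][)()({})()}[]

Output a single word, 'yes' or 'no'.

pos 0: push '{'; stack = {
pos 1: push '['; stack = {[
pos 2: ']' matches '['; pop; stack = {
pos 3: push '['; stack = {[
pos 4: saw closer ')' but top of stack is '[' (expected ']') → INVALID
Verdict: type mismatch at position 4: ')' closes '[' → no

Answer: no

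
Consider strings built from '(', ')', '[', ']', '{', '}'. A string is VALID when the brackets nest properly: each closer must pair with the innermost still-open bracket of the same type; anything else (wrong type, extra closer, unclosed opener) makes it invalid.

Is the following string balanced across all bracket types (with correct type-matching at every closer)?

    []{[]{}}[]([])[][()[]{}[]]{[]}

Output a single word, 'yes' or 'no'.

Answer: yes

Derivation:
pos 0: push '['; stack = [
pos 1: ']' matches '['; pop; stack = (empty)
pos 2: push '{'; stack = {
pos 3: push '['; stack = {[
pos 4: ']' matches '['; pop; stack = {
pos 5: push '{'; stack = {{
pos 6: '}' matches '{'; pop; stack = {
pos 7: '}' matches '{'; pop; stack = (empty)
pos 8: push '['; stack = [
pos 9: ']' matches '['; pop; stack = (empty)
pos 10: push '('; stack = (
pos 11: push '['; stack = ([
pos 12: ']' matches '['; pop; stack = (
pos 13: ')' matches '('; pop; stack = (empty)
pos 14: push '['; stack = [
pos 15: ']' matches '['; pop; stack = (empty)
pos 16: push '['; stack = [
pos 17: push '('; stack = [(
pos 18: ')' matches '('; pop; stack = [
pos 19: push '['; stack = [[
pos 20: ']' matches '['; pop; stack = [
pos 21: push '{'; stack = [{
pos 22: '}' matches '{'; pop; stack = [
pos 23: push '['; stack = [[
pos 24: ']' matches '['; pop; stack = [
pos 25: ']' matches '['; pop; stack = (empty)
pos 26: push '{'; stack = {
pos 27: push '['; stack = {[
pos 28: ']' matches '['; pop; stack = {
pos 29: '}' matches '{'; pop; stack = (empty)
end: stack empty → VALID
Verdict: properly nested → yes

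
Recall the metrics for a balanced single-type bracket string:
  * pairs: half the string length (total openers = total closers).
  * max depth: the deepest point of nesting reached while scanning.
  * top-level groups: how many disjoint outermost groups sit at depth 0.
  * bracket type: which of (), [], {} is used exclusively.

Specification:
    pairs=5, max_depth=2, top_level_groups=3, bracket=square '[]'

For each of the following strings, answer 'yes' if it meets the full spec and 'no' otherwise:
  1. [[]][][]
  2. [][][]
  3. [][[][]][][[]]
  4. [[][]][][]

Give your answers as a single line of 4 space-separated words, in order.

String 1 '[[]][][]': depth seq [1 2 1 0 1 0 1 0]
  -> pairs=4 depth=2 groups=3 -> no
String 2 '[][][]': depth seq [1 0 1 0 1 0]
  -> pairs=3 depth=1 groups=3 -> no
String 3 '[][[][]][][[]]': depth seq [1 0 1 2 1 2 1 0 1 0 1 2 1 0]
  -> pairs=7 depth=2 groups=4 -> no
String 4 '[[][]][][]': depth seq [1 2 1 2 1 0 1 0 1 0]
  -> pairs=5 depth=2 groups=3 -> yes

Answer: no no no yes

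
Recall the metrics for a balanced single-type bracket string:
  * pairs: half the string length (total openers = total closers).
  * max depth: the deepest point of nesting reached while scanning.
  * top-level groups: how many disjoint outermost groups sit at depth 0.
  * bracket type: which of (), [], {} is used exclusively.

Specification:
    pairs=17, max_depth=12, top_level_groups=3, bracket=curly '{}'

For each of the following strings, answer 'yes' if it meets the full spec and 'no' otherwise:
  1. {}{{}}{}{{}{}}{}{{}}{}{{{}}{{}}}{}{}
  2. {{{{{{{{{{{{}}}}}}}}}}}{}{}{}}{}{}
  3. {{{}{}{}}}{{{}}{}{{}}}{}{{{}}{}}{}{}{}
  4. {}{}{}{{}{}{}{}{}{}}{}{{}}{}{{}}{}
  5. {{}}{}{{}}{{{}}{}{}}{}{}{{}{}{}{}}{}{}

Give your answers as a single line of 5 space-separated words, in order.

String 1 '{}{{}}{}{{}{}}{}{{}}{}{{{}}{{}}}{}{}': depth seq [1 0 1 2 1 0 1 0 1 2 1 2 1 0 1 0 1 2 1 0 1 0 1 2 3 2 1 2 3 2 1 0 1 0 1 0]
  -> pairs=18 depth=3 groups=10 -> no
String 2 '{{{{{{{{{{{{}}}}}}}}}}}{}{}{}}{}{}': depth seq [1 2 3 4 5 6 7 8 9 10 11 12 11 10 9 8 7 6 5 4 3 2 1 2 1 2 1 2 1 0 1 0 1 0]
  -> pairs=17 depth=12 groups=3 -> yes
String 3 '{{{}{}{}}}{{{}}{}{{}}}{}{{{}}{}}{}{}{}': depth seq [1 2 3 2 3 2 3 2 1 0 1 2 3 2 1 2 1 2 3 2 1 0 1 0 1 2 3 2 1 2 1 0 1 0 1 0 1 0]
  -> pairs=19 depth=3 groups=7 -> no
String 4 '{}{}{}{{}{}{}{}{}{}}{}{{}}{}{{}}{}': depth seq [1 0 1 0 1 0 1 2 1 2 1 2 1 2 1 2 1 2 1 0 1 0 1 2 1 0 1 0 1 2 1 0 1 0]
  -> pairs=17 depth=2 groups=9 -> no
String 5 '{{}}{}{{}}{{{}}{}{}}{}{}{{}{}{}{}}{}{}': depth seq [1 2 1 0 1 0 1 2 1 0 1 2 3 2 1 2 1 2 1 0 1 0 1 0 1 2 1 2 1 2 1 2 1 0 1 0 1 0]
  -> pairs=19 depth=3 groups=9 -> no

Answer: no yes no no no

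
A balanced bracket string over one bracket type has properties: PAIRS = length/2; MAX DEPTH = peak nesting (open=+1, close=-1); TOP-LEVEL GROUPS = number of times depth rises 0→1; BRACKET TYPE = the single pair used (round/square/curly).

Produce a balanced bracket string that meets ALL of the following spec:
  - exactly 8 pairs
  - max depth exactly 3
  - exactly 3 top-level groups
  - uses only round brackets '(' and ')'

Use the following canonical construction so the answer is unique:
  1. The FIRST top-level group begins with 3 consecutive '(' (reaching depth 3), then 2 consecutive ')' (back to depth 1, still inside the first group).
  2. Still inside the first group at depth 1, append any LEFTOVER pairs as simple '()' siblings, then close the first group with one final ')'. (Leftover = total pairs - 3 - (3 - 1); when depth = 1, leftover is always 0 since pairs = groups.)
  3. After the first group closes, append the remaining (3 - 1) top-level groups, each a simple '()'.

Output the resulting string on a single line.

Answer: ((())()()())()()

Derivation:
Spec: pairs=8 depth=3 groups=3
Leftover pairs = 8 - 3 - (3-1) = 3
First group: deep chain of depth 3 + 3 sibling pairs
Remaining 2 groups: simple '()' each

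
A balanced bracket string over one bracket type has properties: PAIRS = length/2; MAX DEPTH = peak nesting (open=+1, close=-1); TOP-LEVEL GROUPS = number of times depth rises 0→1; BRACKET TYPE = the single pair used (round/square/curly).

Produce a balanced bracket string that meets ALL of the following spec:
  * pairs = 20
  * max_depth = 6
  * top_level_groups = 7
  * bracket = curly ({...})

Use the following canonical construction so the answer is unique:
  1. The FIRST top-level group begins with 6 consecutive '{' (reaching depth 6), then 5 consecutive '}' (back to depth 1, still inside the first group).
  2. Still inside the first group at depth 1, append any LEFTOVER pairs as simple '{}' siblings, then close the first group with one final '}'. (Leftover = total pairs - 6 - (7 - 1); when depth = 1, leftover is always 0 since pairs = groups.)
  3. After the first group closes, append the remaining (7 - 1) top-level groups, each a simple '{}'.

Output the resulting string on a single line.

Answer: {{{{{{}}}}}{}{}{}{}{}{}{}{}}{}{}{}{}{}{}

Derivation:
Spec: pairs=20 depth=6 groups=7
Leftover pairs = 20 - 6 - (7-1) = 8
First group: deep chain of depth 6 + 8 sibling pairs
Remaining 6 groups: simple '{}' each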